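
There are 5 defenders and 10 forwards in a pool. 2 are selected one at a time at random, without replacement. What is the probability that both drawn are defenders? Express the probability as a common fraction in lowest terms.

2/21

Multiply the conditional probabilities at each draw: 5/15 · 4/14 = 20/210 = 2/21.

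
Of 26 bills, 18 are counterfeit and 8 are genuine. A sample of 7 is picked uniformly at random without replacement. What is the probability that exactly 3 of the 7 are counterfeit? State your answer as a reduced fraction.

1428/16445

There are C(26,7) = 657800 ways to choose 7 from 26.
Selections with exactly 3 counterfeit: choose 3 of the 18 counterfeit and 4 of the 8 genuine, C(18,3)·C(8,4) = 816·70 = 57120.
Probability = 57120/657800 = 1428/16445.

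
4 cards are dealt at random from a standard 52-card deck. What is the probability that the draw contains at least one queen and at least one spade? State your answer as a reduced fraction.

52799/270725

There are C(52,4) = 270725 possible draws.
By inclusion-exclusion on the complements, draws missing all queens or all spades: C(48,4) + C(39,4) − C(36,4) = 194580 + 82251 − 58905 = 217926.
So draws with at least one of each: 270725 − 217926 = 52799, probability 52799/270725.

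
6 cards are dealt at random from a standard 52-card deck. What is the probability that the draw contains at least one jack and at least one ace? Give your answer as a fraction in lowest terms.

718637/5089630

There are C(52,6) = 20358520 possible draws.
By inclusion-exclusion on the complements, draws missing all jacks or all aces: C(48,6) + C(48,6) − C(44,6) = 12271512 + 12271512 − 7059052 = 17483972.
So draws with at least one of each: 20358520 − 17483972 = 2874548, probability 2874548/20358520 = 718637/5089630.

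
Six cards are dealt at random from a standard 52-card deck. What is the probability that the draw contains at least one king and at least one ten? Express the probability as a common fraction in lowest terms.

There are C(52,6) = 20358520 possible draws.
By inclusion-exclusion on the complements, draws missing all kings or all tens: C(48,6) + C(48,6) − C(44,6) = 12271512 + 12271512 − 7059052 = 17483972.
So draws with at least one of each: 20358520 − 17483972 = 2874548, probability 2874548/20358520 = 718637/5089630.

718637/5089630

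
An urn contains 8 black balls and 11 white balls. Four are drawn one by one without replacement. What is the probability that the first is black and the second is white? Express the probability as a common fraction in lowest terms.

Multiply the conditional probabilities at each draw: 8/19 · 11/18 = 88/342 = 44/171.

44/171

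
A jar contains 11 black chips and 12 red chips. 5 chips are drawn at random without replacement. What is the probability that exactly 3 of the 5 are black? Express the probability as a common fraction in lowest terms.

990/3059

There are C(23,5) = 33649 ways to choose 5 from 23.
Selections with exactly 3 black: choose 3 of the 11 black and 2 of the 12 red, C(11,3)·C(12,2) = 165·66 = 10890.
Probability = 10890/33649 = 990/3059.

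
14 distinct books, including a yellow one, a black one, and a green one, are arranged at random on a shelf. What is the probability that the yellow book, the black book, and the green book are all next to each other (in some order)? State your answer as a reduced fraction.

There are 14! = 87178291200 arrangements.
Treat the three as one block: 12! placements × 3! orders within the block = 479001600·6 = 2874009600.
Probability = 2874009600/87178291200 = 3/91.

3/91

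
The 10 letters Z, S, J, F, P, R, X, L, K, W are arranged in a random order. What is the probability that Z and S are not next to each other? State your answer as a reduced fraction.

There are 10! = 3628800 arrangements.
Arrangements with Z and S adjacent: 2·9! = 725760.
So not adjacent: 3628800 − 725760 = 2903040, probability 2903040/3628800 = 4/5.

4/5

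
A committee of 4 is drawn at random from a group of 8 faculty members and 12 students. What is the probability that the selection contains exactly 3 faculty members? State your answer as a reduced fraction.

224/1615

Total number of selections: C(20,4) = 4845.
Selections with exactly 3 faculty members: choose 3 of the 8 faculty members and 1 of the 12 students, C(8,3)·C(12,1) = 56·12 = 672.
Probability = 672/4845 = 224/1615.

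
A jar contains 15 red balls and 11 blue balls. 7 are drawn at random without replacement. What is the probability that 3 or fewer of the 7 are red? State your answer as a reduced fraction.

36/115

Total selections: C(26,7) = 657800.
Favorable selections (3 or fewer red): C(15,0)·C(11,7) + C(15,1)·C(11,6) + C(15,2)·C(11,5) + C(15,3)·C(11,4) = 330 + 6930 + 48510 + 150150 = 205920.
Probability = 205920/657800 = 36/115.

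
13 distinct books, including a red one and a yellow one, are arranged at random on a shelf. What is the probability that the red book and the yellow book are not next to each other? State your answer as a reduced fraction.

11/13

There are 13! = 6227020800 arrangements.
Arrangements with the red book and the yellow book adjacent: 2·12! = 958003200.
So not adjacent: 6227020800 − 958003200 = 5269017600, probability 5269017600/6227020800 = 11/13.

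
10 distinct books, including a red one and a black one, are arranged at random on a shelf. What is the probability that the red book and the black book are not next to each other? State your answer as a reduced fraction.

4/5

There are 10! = 3628800 arrangements.
Arrangements with the red book and the black book adjacent: 2·9! = 725760.
So not adjacent: 3628800 − 725760 = 2903040, probability 2903040/3628800 = 4/5.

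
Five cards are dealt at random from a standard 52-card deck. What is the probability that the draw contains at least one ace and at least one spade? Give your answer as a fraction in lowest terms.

229297/866320

There are C(52,5) = 2598960 possible draws.
By inclusion-exclusion on the complements, draws missing all aces or all spades: C(48,5) + C(39,5) − C(36,5) = 1712304 + 575757 − 376992 = 1911069.
So draws with at least one of each: 2598960 − 1911069 = 687891, probability 687891/2598960 = 229297/866320.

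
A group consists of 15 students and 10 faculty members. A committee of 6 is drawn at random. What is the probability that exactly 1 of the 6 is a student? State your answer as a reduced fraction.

27/1265

There are C(25,6) = 177100 ways to choose 6 from 25.
Selections with exactly 1 student: choose 1 of the 15 students and 5 of the 10 faculty members, C(15,1)·C(10,5) = 15·252 = 3780.
Probability = 3780/177100 = 27/1265.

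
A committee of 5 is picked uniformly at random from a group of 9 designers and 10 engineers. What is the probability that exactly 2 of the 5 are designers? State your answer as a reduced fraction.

The sample space is all 5-subsets of the 19: C(19,5) = 11628.
Selections with exactly 2 designers: choose 2 of the 9 designers and 3 of the 10 engineers, C(9,2)·C(10,3) = 36·120 = 4320.
Probability = 4320/11628 = 120/323.

120/323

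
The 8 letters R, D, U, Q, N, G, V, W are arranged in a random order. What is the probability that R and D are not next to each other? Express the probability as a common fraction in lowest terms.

There are 8! = 40320 arrangements.
Arrangements with R and D adjacent: 2·7! = 10080.
So not adjacent: 40320 − 10080 = 30240, probability 30240/40320 = 3/4.

3/4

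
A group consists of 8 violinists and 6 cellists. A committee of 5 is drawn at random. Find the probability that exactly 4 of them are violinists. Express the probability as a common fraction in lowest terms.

30/143

The sample space is all 5-subsets of the 14: C(14,5) = 2002.
Selections with exactly 4 violinists: choose 4 of the 8 violinists and 1 of the 6 cellists, C(8,4)·C(6,1) = 70·6 = 420.
Probability = 420/2002 = 30/143.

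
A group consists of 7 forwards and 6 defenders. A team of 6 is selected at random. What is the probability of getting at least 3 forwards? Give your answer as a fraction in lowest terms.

679/858

Total selections: C(13,6) = 1716.
Count the complement (fewer than 3 forwards): C(7,0)·C(6,6) + C(7,1)·C(6,5) + C(7,2)·C(6,4) = 1 + 42 + 315 = 358.
Probability = 1 − 358/1716 = 1358/1716 = 679/858.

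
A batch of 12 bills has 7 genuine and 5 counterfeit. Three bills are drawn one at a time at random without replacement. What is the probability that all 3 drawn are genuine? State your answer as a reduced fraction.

Multiply the conditional probabilities at each draw: 7/12 · 6/11 · 5/10 = 210/1320 = 7/44.

7/44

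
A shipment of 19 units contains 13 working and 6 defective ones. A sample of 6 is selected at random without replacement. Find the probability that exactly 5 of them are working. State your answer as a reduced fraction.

1287/4522

The sample space is all 6-subsets of the 19: C(19,6) = 27132.
Selections with exactly 5 working: choose 5 of the 13 working and 1 of the 6 defective, C(13,5)·C(6,1) = 1287·6 = 7722.
Probability = 7722/27132 = 1287/4522.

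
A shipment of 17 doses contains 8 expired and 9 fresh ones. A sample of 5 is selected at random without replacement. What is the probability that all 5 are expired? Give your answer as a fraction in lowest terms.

2/221

There are C(17,5) = 6188 possible selections.
Selections with all expired: C(8,5) = 56.
Probability = 56/6188 = 2/221.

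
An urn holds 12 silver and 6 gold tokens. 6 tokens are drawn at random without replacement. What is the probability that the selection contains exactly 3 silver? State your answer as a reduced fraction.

1100/4641

Total number of selections: C(18,6) = 18564.
Selections with exactly 3 silver: choose 3 of the 12 silver and 3 of the 6 gold, C(12,3)·C(6,3) = 220·20 = 4400.
Probability = 4400/18564 = 1100/4641.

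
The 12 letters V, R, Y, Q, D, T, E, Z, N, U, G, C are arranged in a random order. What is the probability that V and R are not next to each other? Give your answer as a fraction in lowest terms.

There are 12! = 479001600 arrangements.
Arrangements with V and R adjacent: 2·11! = 79833600.
So not adjacent: 479001600 − 79833600 = 399168000, probability 399168000/479001600 = 5/6.

5/6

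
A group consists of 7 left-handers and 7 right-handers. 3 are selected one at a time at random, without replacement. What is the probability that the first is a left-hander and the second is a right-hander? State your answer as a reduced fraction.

7/26

Multiply the conditional probabilities at each draw: 7/14 · 7/13 = 49/182 = 7/26.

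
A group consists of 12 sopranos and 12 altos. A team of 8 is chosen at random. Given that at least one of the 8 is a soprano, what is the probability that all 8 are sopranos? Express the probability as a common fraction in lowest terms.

Work in counts. Selections with at least one soprano: C(24,8) − C(12,8) = 735471 − 495 = 734976.
Of those, selections where all 8 are sopranos: C(12,8) = 495.
Conditional probability = 495/734976 = 5/7424.

5/7424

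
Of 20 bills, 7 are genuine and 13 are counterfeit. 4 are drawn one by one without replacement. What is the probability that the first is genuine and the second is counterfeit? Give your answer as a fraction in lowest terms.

Multiply the conditional probabilities at each draw: 7/20 · 13/19 = 91/380.

91/380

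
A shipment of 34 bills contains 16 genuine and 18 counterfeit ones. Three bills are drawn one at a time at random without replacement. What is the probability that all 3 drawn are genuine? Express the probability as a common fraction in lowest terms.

35/374

Multiply the conditional probabilities at each draw: 16/34 · 15/33 · 14/32 = 3360/35904 = 35/374.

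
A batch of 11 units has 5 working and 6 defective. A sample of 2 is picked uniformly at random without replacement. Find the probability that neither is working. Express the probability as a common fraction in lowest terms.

There are C(11,2) = 55 possible selections.
Selections with no working (all defective): C(6,2) = 15.
Probability = 15/55 = 3/11.

3/11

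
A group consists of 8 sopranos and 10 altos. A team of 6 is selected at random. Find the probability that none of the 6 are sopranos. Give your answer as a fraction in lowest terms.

There are C(18,6) = 18564 possible selections.
Selections with no sopranos (all altos): C(10,6) = 210.
Probability = 210/18564 = 5/442.

5/442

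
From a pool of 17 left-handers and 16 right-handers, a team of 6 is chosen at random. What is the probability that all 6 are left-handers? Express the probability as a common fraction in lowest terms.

221/19778

There are C(33,6) = 1107568 possible selections.
Selections with all left-handers: C(17,6) = 12376.
Probability = 12376/1107568 = 221/19778.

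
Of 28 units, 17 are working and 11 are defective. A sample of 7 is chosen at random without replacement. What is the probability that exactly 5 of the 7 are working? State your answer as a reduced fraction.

119/414

Total number of selections: C(28,7) = 1184040.
Selections with exactly 5 working: choose 5 of the 17 working and 2 of the 11 defective, C(17,5)·C(11,2) = 6188·55 = 340340.
Probability = 340340/1184040 = 119/414.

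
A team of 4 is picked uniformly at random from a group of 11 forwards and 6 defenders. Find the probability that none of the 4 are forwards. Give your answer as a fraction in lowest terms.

3/476

There are C(17,4) = 2380 possible selections.
Selections with no forwards (all defenders): C(6,4) = 15.
Probability = 15/2380 = 3/476.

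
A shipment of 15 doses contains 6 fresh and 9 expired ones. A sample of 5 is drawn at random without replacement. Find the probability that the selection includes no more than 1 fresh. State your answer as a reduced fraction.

42/143

Total selections: C(15,5) = 3003.
Favorable selections (no more than 1 fresh): C(6,0)·C(9,5) + C(6,1)·C(9,4) = 126 + 756 = 882.
Probability = 882/3003 = 42/143.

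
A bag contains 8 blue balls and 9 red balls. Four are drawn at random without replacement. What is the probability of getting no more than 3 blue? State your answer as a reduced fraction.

33/34

There are C(17,4) = 2380 ways to choose the 4.
The complement is exactly 4 blue: C(8,4)·C(9,0) = 70.
Probability = 1 − 70/2380 = 2310/2380 = 33/34.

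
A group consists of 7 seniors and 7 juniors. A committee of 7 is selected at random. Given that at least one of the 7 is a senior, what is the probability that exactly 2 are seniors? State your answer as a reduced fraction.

441/3431

Work in counts. Selections with at least one senior: C(14,7) − C(7,7) = 3432 − 1 = 3431.
Of those, selections where exactly 2 are seniors: C(7,2)·C(7,5) = 21·21 = 441.
Conditional probability = 441/3431.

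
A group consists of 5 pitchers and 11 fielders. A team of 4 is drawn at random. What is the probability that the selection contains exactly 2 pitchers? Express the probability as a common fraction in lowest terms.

Total number of selections: C(16,4) = 1820.
Selections with exactly 2 pitchers: choose 2 of the 5 pitchers and 2 of the 11 fielders, C(5,2)·C(11,2) = 10·55 = 550.
Probability = 550/1820 = 55/182.

55/182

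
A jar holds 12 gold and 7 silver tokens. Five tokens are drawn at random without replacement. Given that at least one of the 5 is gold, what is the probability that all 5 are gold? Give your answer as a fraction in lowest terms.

Work in counts. Selections with at least one gold: C(19,5) − C(7,5) = 11628 − 21 = 11607.
Of those, selections where all 5 are gold: C(12,5) = 792.
Conditional probability = 792/11607 = 264/3869.

264/3869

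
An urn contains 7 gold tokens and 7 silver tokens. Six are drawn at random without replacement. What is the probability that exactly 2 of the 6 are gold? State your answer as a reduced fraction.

Total number of selections: C(14,6) = 3003.
Selections with exactly 2 gold: choose 2 of the 7 gold and 4 of the 7 silver, C(7,2)·C(7,4) = 21·35 = 735.
Probability = 735/3003 = 35/143.

35/143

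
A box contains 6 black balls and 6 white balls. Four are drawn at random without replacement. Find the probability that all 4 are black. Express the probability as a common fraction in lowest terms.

There are C(12,4) = 495 possible selections.
Selections with all black: C(6,4) = 15.
Probability = 15/495 = 1/33.

1/33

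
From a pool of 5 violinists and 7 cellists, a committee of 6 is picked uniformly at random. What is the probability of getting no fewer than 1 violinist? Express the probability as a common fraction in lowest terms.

Total selections: C(12,6) = 924.
Favorable selections (no fewer than 1 violinist): C(5,1)·C(7,5) + C(5,2)·C(7,4) + C(5,3)·C(7,3) + C(5,4)·C(7,2) + C(5,5)·C(7,1) = 105 + 350 + 350 + 105 + 7 = 917.
Probability = 917/924 = 131/132.

131/132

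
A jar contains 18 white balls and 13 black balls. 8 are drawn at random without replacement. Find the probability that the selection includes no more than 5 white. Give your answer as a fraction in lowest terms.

There are C(31,8) = 7888725 ways to choose the 8.
Favorable selections (no more than 5 white): C(18,0)·C(13,8) + C(18,1)·C(13,7) + C(18,2)·C(13,6) + C(18,3)·C(13,5) + C(18,4)·C(13,4) + C(18,5)·C(13,3) = 1287 + 30888 + 262548 + 1050192 + 2187900 + 2450448 = 5983263.
Probability = 5983263/7888725 = 51139/67425.

51139/67425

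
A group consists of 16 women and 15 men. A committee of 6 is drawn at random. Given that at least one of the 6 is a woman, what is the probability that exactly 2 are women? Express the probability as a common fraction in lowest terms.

Work in counts. Selections with at least one woman: C(31,6) − C(15,6) = 736281 − 5005 = 731276.
Of those, selections where exactly 2 are women: C(16,2)·C(15,4) = 120·1365 = 163800.
Conditional probability = 163800/731276 = 450/2009.

450/2009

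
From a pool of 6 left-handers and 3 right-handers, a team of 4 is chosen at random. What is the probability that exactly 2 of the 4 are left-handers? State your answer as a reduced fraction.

5/14

There are C(9,4) = 126 ways to choose 4 from 9.
Selections with exactly 2 left-handers: choose 2 of the 6 left-handers and 2 of the 3 right-handers, C(6,2)·C(3,2) = 15·3 = 45.
Probability = 45/126 = 5/14.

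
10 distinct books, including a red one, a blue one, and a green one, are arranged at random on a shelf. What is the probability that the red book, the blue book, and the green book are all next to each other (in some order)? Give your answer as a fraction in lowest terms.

1/15

There are 10! = 3628800 arrangements.
Treat the three as one block: 8! placements × 3! orders within the block = 40320·6 = 241920.
Probability = 241920/3628800 = 1/15.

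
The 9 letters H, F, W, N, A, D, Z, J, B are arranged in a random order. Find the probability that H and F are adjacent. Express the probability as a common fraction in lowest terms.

There are 9! = 362880 arrangements.
Treat H and F as a block: 8! arrangements of the blocks × 2 orders within the block = 2·40320 = 80640.
Probability = 80640/362880 = 2/9.

2/9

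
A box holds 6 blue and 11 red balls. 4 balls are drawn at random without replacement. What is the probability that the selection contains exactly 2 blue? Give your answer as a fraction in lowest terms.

The sample space is all 4-subsets of the 17: C(17,4) = 2380.
Selections with exactly 2 blue: choose 2 of the 6 blue and 2 of the 11 red, C(6,2)·C(11,2) = 15·55 = 825.
Probability = 825/2380 = 165/476.

165/476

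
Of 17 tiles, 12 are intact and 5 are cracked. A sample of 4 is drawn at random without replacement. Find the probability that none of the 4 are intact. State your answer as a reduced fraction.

There are C(17,4) = 2380 possible selections.
Selections with no intact (all cracked): C(5,4) = 5.
Probability = 5/2380 = 1/476.

1/476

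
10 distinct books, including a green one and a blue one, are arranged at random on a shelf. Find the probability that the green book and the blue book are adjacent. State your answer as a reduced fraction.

There are 10! = 3628800 arrangements.
Treat the green book and the blue book as a block: 9! arrangements of the blocks × 2 orders within the block = 2·362880 = 725760.
Probability = 725760/3628800 = 1/5.

1/5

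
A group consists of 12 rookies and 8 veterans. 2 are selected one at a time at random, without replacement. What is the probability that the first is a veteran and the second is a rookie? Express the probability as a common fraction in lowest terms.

Multiply the conditional probabilities at each draw: 8/20 · 12/19 = 96/380 = 24/95.

24/95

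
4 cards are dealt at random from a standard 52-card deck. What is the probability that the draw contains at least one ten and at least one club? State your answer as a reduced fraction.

52799/270725

There are C(52,4) = 270725 possible draws.
By inclusion-exclusion on the complements, draws missing all tens or all clubs: C(48,4) + C(39,4) − C(36,4) = 194580 + 82251 − 58905 = 217926.
So draws with at least one of each: 270725 − 217926 = 52799, probability 52799/270725.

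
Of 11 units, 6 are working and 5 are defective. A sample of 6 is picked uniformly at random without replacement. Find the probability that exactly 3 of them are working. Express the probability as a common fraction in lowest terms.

100/231

There are C(11,6) = 462 ways to choose 6 from 11.
Selections with exactly 3 working: choose 3 of the 6 working and 3 of the 5 defective, C(6,3)·C(5,3) = 20·10 = 200.
Probability = 200/462 = 100/231.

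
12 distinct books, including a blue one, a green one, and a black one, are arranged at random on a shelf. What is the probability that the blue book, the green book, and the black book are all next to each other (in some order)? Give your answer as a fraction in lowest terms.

1/22

There are 12! = 479001600 arrangements.
Treat the three as one block: 10! placements × 3! orders within the block = 3628800·6 = 21772800.
Probability = 21772800/479001600 = 1/22.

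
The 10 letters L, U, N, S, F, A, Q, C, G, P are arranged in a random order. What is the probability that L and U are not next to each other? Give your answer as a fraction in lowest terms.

4/5

There are 10! = 3628800 arrangements.
Arrangements with L and U adjacent: 2·9! = 725760.
So not adjacent: 3628800 − 725760 = 2903040, probability 2903040/3628800 = 4/5.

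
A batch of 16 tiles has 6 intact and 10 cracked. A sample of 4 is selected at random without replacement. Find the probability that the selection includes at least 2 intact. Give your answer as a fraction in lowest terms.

There are C(16,4) = 1820 ways to choose the 4.
Count the complement (fewer than 2 intact): C(6,0)·C(10,4) + C(6,1)·C(10,3) = 210 + 720 = 930.
Probability = 1 − 930/1820 = 890/1820 = 89/182.

89/182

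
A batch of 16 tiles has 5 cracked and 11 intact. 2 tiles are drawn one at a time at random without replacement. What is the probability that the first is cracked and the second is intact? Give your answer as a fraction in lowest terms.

11/48

Multiply the conditional probabilities at each draw: 5/16 · 11/15 = 55/240 = 11/48.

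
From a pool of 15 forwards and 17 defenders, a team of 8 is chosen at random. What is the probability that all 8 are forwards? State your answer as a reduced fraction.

11/17980

There are C(32,8) = 10518300 possible selections.
Selections with all forwards: C(15,8) = 6435.
Probability = 6435/10518300 = 11/17980.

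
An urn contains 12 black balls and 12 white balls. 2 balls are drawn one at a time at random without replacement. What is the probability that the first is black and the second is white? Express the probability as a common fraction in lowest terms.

Multiply the conditional probabilities at each draw: 12/24 · 12/23 = 144/552 = 6/23.

6/23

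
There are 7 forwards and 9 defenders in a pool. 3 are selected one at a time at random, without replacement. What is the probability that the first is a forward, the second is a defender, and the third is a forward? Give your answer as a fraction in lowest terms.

9/80

Multiply the conditional probabilities at each draw: 7/16 · 9/15 · 6/14 = 378/3360 = 9/80.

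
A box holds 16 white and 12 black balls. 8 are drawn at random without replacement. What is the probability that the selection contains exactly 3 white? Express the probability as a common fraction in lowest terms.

128/897

Total number of selections: C(28,8) = 3108105.
Selections with exactly 3 white: choose 3 of the 16 white and 5 of the 12 black, C(16,3)·C(12,5) = 560·792 = 443520.
Probability = 443520/3108105 = 128/897.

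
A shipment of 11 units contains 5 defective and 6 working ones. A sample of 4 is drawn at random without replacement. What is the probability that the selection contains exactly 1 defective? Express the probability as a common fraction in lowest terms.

Total number of selections: C(11,4) = 330.
Selections with exactly 1 defective: choose 1 of the 5 defective and 3 of the 6 working, C(5,1)·C(6,3) = 5·20 = 100.
Probability = 100/330 = 10/33.

10/33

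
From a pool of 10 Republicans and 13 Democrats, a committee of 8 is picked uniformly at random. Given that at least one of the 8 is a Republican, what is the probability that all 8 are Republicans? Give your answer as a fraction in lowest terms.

Work in counts. Selections with at least one Republican: C(23,8) − C(13,8) = 490314 − 1287 = 489027.
Of those, selections where all 8 are Republicans: C(10,8) = 45.
Conditional probability = 45/489027 = 15/163009.

15/163009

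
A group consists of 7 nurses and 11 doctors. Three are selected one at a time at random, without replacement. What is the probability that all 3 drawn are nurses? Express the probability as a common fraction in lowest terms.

35/816

Multiply the conditional probabilities at each draw: 7/18 · 6/17 · 5/16 = 210/4896 = 35/816.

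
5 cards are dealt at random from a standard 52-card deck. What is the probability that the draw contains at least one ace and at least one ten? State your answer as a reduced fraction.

6509/64974

There are C(52,5) = 2598960 possible draws.
By inclusion-exclusion on the complements, draws missing all aces or all tens: C(48,5) + C(48,5) − C(44,5) = 1712304 + 1712304 − 1086008 = 2338600.
So draws with at least one of each: 2598960 − 2338600 = 260360, probability 260360/2598960 = 6509/64974.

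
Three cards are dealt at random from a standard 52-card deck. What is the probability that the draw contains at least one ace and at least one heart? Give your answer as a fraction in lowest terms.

33/260

There are C(52,3) = 22100 possible draws.
By inclusion-exclusion on the complements, draws missing all aces or all hearts: C(48,3) + C(39,3) − C(36,3) = 17296 + 9139 − 7140 = 19295.
So draws with at least one of each: 22100 − 19295 = 2805, probability 2805/22100 = 33/260.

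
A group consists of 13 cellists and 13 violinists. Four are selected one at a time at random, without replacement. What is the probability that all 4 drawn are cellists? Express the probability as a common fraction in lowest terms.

11/230

Multiply the conditional probabilities at each draw: 13/26 · 12/25 · 11/24 · 10/23 = 17160/358800 = 11/230.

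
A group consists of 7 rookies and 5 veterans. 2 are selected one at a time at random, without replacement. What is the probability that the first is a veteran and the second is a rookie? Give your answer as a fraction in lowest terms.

35/132

Multiply the conditional probabilities at each draw: 5/12 · 7/11 = 35/132.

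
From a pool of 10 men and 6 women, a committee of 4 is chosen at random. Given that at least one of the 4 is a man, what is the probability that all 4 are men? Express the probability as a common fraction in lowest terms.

42/361

Work in counts. Selections with at least one man: C(16,4) − C(6,4) = 1820 − 15 = 1805.
Of those, selections where all 4 are men: C(10,4) = 210.
Conditional probability = 210/1805 = 42/361.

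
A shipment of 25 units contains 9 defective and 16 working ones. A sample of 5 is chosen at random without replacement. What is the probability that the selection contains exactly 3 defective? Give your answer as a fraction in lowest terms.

The sample space is all 5-subsets of the 25: C(25,5) = 53130.
Selections with exactly 3 defective: choose 3 of the 9 defective and 2 of the 16 working, C(9,3)·C(16,2) = 84·120 = 10080.
Probability = 10080/53130 = 48/253.

48/253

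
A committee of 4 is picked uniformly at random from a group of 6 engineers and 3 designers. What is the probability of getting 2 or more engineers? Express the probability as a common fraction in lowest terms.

There are C(9,4) = 126 ways to choose the 4.
The complement is exactly 1 engineers: C(6,1)·C(3,3) = 6.
Probability = 1 − 6/126 = 120/126 = 20/21.

20/21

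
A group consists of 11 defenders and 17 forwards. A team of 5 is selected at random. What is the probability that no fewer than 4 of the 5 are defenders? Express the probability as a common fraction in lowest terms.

Total selections: C(28,5) = 98280.
Favorable selections (no fewer than 4 defenders): C(11,4)·C(17,1) + C(11,5)·C(17,0) = 5610 + 462 = 6072.
Probability = 6072/98280 = 253/4095.

253/4095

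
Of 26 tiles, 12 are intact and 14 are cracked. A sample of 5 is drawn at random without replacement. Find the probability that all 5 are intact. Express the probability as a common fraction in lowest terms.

18/1495

There are C(26,5) = 65780 possible selections.
Selections with all intact: C(12,5) = 792.
Probability = 792/65780 = 18/1495.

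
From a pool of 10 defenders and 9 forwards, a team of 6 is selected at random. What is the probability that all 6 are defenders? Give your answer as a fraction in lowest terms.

There are C(19,6) = 27132 possible selections.
Selections with all defenders: C(10,6) = 210.
Probability = 210/27132 = 5/646.

5/646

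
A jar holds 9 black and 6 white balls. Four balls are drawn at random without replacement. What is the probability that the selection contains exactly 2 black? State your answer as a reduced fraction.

Total number of selections: C(15,4) = 1365.
Selections with exactly 2 black: choose 2 of the 9 black and 2 of the 6 white, C(9,2)·C(6,2) = 36·15 = 540.
Probability = 540/1365 = 36/91.

36/91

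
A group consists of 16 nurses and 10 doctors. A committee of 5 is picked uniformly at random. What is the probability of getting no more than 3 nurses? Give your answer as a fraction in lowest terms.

831/1265

Total selections: C(26,5) = 65780.
Count the complement (more than 3 nurses): C(16,4)·C(10,1) + C(16,5)·C(10,0) = 18200 + 4368 = 22568.
Probability = 1 − 22568/65780 = 43212/65780 = 831/1265.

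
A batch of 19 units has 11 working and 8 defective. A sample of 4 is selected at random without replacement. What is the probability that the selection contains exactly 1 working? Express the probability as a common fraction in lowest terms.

The sample space is all 4-subsets of the 19: C(19,4) = 3876.
Selections with exactly 1 working: choose 1 of the 11 working and 3 of the 8 defective, C(11,1)·C(8,3) = 11·56 = 616.
Probability = 616/3876 = 154/969.

154/969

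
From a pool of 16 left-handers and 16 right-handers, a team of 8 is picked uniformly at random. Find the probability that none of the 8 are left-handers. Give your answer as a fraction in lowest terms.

11/8990

There are C(32,8) = 10518300 possible selections.
Selections with no left-handers (all right-handers): C(16,8) = 12870.
Probability = 12870/10518300 = 11/8990.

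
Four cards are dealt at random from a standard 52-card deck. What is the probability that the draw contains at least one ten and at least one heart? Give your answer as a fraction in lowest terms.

52799/270725

There are C(52,4) = 270725 possible draws.
By inclusion-exclusion on the complements, draws missing all tens or all hearts: C(48,4) + C(39,4) − C(36,4) = 194580 + 82251 − 58905 = 217926.
So draws with at least one of each: 270725 − 217926 = 52799, probability 52799/270725.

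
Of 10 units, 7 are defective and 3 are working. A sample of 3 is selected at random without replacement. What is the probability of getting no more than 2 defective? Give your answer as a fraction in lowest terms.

17/24

There are C(10,3) = 120 ways to choose the 3.
The complement is exactly 3 defective: C(7,3)·C(3,0) = 35.
Probability = 1 − 35/120 = 85/120 = 17/24.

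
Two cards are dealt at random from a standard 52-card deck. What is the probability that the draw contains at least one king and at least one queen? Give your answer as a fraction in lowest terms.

8/663

There are C(52,2) = 1326 possible draws.
By inclusion-exclusion on the complements, draws missing all kings or all queens: C(48,2) + C(48,2) − C(44,2) = 1128 + 1128 − 946 = 1310.
So draws with at least one of each: 1326 − 1310 = 16, probability 16/1326 = 8/663.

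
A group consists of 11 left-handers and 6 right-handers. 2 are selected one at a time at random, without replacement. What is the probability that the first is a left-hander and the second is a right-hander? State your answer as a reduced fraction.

Multiply the conditional probabilities at each draw: 11/17 · 6/16 = 66/272 = 33/136.

33/136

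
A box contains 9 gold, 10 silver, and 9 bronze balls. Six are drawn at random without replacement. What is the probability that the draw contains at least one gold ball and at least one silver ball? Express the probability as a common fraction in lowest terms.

There are C(28,6) = 376740 possible draws.
By inclusion-exclusion on the complements, draws missing all gold or all silver: C(19,6) + C(18,6) − C(9,6) = 27132 + 18564 − 84 = 45612.
So draws with at least one of each: 376740 − 45612 = 331128, probability 331128/376740 = 1314/1495.

1314/1495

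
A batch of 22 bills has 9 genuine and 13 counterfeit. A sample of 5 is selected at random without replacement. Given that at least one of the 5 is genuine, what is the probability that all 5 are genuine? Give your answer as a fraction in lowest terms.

Work in counts. Selections with at least one genuine: C(22,5) − C(13,5) = 26334 − 1287 = 25047.
Of those, selections where all 5 are genuine: C(9,5) = 126.
Conditional probability = 126/25047 = 14/2783.

14/2783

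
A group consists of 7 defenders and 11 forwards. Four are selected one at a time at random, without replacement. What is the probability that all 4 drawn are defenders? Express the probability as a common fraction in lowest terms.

Multiply the conditional probabilities at each draw: 7/18 · 6/17 · 5/16 · 4/15 = 840/73440 = 7/612.

7/612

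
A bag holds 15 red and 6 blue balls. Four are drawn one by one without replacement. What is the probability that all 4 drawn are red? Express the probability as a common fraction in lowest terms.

13/57

Multiply the conditional probabilities at each draw: 15/21 · 14/20 · 13/19 · 12/18 = 32760/143640 = 13/57.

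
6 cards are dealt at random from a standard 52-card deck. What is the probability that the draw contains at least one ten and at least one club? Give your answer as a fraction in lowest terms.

6772177/20358520

There are C(52,6) = 20358520 possible draws.
By inclusion-exclusion on the complements, draws missing all tens or all clubs: C(48,6) + C(39,6) − C(36,6) = 12271512 + 3262623 − 1947792 = 13586343.
So draws with at least one of each: 20358520 − 13586343 = 6772177, probability 6772177/20358520.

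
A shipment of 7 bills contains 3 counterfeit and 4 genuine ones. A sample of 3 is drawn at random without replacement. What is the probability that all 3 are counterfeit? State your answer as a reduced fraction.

There are C(7,3) = 35 possible selections.
Selections with all counterfeit: C(3,3) = 1.
Probability = 1/35.

1/35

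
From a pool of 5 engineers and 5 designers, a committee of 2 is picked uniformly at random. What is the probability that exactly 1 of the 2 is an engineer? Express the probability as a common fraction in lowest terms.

5/9

There are C(10,2) = 45 ways to choose 2 from 10.
Selections with exactly 1 engineer: choose 1 of the 5 engineers and 1 of the 5 designers, C(5,1)·C(5,1) = 5·5 = 25.
Probability = 25/45 = 5/9.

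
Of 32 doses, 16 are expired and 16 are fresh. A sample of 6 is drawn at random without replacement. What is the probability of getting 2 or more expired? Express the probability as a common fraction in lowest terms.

14791/16182

There are C(32,6) = 906192 ways to choose the 6.
Count the complement (fewer than 2 expired): C(16,0)·C(16,6) + C(16,1)·C(16,5) = 8008 + 69888 = 77896.
Probability = 1 − 77896/906192 = 828296/906192 = 14791/16182.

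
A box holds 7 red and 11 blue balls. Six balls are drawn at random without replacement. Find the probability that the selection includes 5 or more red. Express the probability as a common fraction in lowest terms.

Total selections: C(18,6) = 18564.
Favorable selections (5 or more red): C(7,5)·C(11,1) + C(7,6)·C(11,0) = 231 + 7 = 238.
Probability = 238/18564 = 1/78.

1/78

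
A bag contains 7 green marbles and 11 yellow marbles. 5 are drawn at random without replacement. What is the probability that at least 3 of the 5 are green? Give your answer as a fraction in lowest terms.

37/136

There are C(18,5) = 8568 ways to choose the 5.
Favorable selections (at least 3 green): C(7,3)·C(11,2) + C(7,4)·C(11,1) + C(7,5)·C(11,0) = 1925 + 385 + 21 = 2331.
Probability = 2331/8568 = 37/136.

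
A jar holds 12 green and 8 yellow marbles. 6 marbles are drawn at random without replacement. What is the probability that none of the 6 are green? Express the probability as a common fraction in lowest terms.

There are C(20,6) = 38760 possible selections.
Selections with no green (all yellow): C(8,6) = 28.
Probability = 28/38760 = 7/9690.

7/9690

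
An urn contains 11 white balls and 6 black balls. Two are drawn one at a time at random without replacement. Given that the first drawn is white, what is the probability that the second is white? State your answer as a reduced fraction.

5/8

After removing one white, 16 remain: 10 white and 6 black.
So the probability the next is white is 10/16 = 5/8.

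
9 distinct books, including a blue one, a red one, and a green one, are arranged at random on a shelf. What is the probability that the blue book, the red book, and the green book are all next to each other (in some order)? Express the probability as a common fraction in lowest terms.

1/12

There are 9! = 362880 arrangements.
Treat the three as one block: 7! placements × 3! orders within the block = 5040·6 = 30240.
Probability = 30240/362880 = 1/12.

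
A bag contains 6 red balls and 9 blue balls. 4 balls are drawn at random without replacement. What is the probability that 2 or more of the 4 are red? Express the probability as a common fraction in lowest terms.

7/13

Total selections: C(15,4) = 1365.
Count the complement (fewer than 2 red): C(6,0)·C(9,4) + C(6,1)·C(9,3) = 126 + 504 = 630.
Probability = 1 − 630/1365 = 735/1365 = 7/13.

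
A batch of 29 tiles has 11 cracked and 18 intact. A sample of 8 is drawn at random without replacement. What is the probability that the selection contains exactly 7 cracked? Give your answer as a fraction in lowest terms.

12/8671

Total number of selections: C(29,8) = 4292145.
Selections with exactly 7 cracked: choose 7 of the 11 cracked and 1 of the 18 intact, C(11,7)·C(18,1) = 330·18 = 5940.
Probability = 5940/4292145 = 12/8671.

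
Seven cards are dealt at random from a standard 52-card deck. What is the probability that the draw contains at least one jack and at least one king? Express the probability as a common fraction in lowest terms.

3105873/16723070

There are C(52,7) = 133784560 possible draws.
By inclusion-exclusion on the complements, draws missing all jacks or all kings: C(48,7) + C(48,7) − C(44,7) = 73629072 + 73629072 − 38320568 = 108937576.
So draws with at least one of each: 133784560 − 108937576 = 24846984, probability 24846984/133784560 = 3105873/16723070.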